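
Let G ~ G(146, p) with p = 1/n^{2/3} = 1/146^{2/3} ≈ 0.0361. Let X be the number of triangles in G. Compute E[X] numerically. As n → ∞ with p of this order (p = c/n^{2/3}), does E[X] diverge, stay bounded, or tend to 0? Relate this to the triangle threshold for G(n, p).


Number of potential triangles: C(146, 3) = 508080.
Each occurs with probability p³ ≈ (0.0361)³ ≈ 4.69131e-05.
By linearity: E[X] = C(146, 3)·p³ ≈ 508080 · 4.69131e-05 ≈ 23.836.
Since α = 2/3 < 1, p = c/n^{2/3} ≫ 1/n is above the triangle threshold p ~ 1/n. Asymptotically E[X] ~ (c³/6)·n^{3(1−α)} = (1³/6)·n^{1} → ∞; triangles are abundant w.h.p.

E[X] ≈ 23.836; in regime p = Θ(1/n^{2/3}) E[X] diverges (above the triangle threshold p ~ 1/n).


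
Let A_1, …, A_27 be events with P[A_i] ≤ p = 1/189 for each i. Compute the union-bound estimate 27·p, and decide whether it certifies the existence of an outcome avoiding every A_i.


Union bound: P[∪_{i=1}^{27} A_i] ≤ Σ_i P[A_i] ≤ 27·p = 27·(1/189) = 1/7.
Numerically: 1/7 ≈ 0.14286.
Is 1/7 < 1? YES.
Since P[∪ A_i] ≤ 1/7 < 1, the complement has P[∩ A_i^c] ≥ 1 − 1/7 = 6/7 > 0, so some outcome avoids every A_i.

27·p = 1/7 ≈ 0.14286; existence CERTIFIED by the union bound.


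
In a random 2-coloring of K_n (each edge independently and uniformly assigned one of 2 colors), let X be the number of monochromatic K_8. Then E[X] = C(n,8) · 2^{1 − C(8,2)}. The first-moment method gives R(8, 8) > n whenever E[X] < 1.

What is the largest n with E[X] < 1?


We need C(n, 8) · 2^{1 − 28} < 1, i.e. C(n, 8) < 2^{28 − 1} = 134217728.
Check values of n near the boundary:
  n = 38: C(38, 8) = 48903492; 48903492 < 134217728? YES
  n = 39: C(39, 8) = 61523748; 61523748 < 134217728? YES
  n = 40: C(40, 8) = 76904685; 76904685 < 134217728? YES
  n = 41: C(41, 8) = 95548245; 95548245 < 134217728? YES
  n = 42: C(42, 8) = 118030185; 118030185 < 134217728? YES
  n = 43: C(43, 8) = 145008513; 145008513 < 134217728? NO
  n = 44: C(44, 8) = 177232627; 177232627 < 134217728? NO
The largest n with C(n, 8) < 134217728 is n = 42 (where E[X] = 118030185/134217728 ≈ 0.8794). Hence R(8, 8) > 42, i.e. R(8, 8) ≥ 43.

Largest n = 42; hence R(8, 8) > 42.


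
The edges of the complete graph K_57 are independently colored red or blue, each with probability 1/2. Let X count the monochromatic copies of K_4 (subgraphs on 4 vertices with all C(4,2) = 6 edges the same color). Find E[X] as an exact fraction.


Let X = Σ_S X_S over the C(57, 4) = 395010 subsets S of size 4, where X_S = 1 if the K_4 on S is monochromatic.
For a fixed S, the K_4 on S has C(4, 2) = 6 edges. P[all 6 edges red] = (1/2)^6, and likewise for blue, so P[monochromatic] = 2·(1/2)^6 = 2^{1 − 6} = 1/32.
By linearity: E[X] = C(57, 4) · 2^{1 − 6} = 395010 · 1/32 = 197505/16.
Numerically: E[X] ≈ 12344.062.

E[X] = C(57,4)·2^(1−C(4,2)) = 197505/16 ≈ 12344.062.


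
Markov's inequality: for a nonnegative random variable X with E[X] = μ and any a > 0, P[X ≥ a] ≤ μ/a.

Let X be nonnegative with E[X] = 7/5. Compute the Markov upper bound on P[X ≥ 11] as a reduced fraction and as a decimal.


μ = E[X] = 7/5, a = 11.
Markov: P[X ≥ 11] ≤ μ/a = (7/5)/11 = 7/55.
Numerically: ≈ 0.127.
(Since a = 11 > μ = 1.400, the bound 7/55 is < 1 and informative.)

P[X ≥ 11] ≤ 7/55 ≈ 0.127.


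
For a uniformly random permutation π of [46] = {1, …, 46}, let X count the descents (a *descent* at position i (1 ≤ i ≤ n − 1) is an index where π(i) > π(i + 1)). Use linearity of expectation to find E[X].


Write X = Σ X_I over i = 1, …, 45, with X_I the indicator of one descent.
There are 45 indicators.
For each fixed i, the pair (π(i), π(i+1)) is a uniformly random ordered pair of distinct values from {1, …, 46}; by symmetry P[π(i) > π(i+1)] = 1/2.
By linearity: E[X] = 45 · (1/2) = (46 − 1) · (1/2) = 45/2 ≈ 22.500000.

E[X] = 45/2 = 22.500000.


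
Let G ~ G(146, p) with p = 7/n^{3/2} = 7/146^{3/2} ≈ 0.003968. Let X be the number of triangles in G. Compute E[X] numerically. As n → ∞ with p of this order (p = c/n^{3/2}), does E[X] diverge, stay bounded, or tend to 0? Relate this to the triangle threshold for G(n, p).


Number of potential triangles: C(146, 3) = 508080.
Each occurs with probability p³ ≈ (0.003968)³ ≈ 6.247500e-08.
By linearity: E[X] = C(146, 3)·p³ ≈ 508080 · 6.247500e-08 ≈ 0.0317.
Since α = 3/2 > 1, p = c/n^{3/2} = o(1/n) is below the triangle threshold p ~ 1/n. Asymptotically E[X] ~ (c³/6)·n^{3(1−α)} = (7³/6)·n^{-1.5} → 0, so by Markov's inequality G has no triangles w.h.p.

E[X] ≈ 0.0317; in regime p = Θ(1/n^{3/2}) E[X] tends to 0 (below the triangle threshold p ~ 1/n).


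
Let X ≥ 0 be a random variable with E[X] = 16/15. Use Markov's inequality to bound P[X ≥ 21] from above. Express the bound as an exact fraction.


μ = E[X] = 16/15, a = 21.
Markov: P[X ≥ 21] ≤ μ/a = (16/15)/21 = 16/315.
Numerically: ≈ 0.050794.
(Since a = 21 > μ = 1.066667, the bound 16/315 is < 1 and informative.)

P[X ≥ 21] ≤ 16/315 ≈ 0.050794.


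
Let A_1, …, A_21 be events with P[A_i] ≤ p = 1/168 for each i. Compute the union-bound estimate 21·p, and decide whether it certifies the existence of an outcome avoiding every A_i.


Union bound: P[∪_{i=1}^{21} A_i] ≤ Σ_i P[A_i] ≤ 21·p = 21·(1/168) = 1/8.
Numerically: 1/8 ≈ 0.125.
Is 1/8 < 1? YES.
Since P[∪ A_i] ≤ 1/8 < 1, the complement has P[∩ A_i^c] ≥ 1 − 1/8 = 7/8 > 0, so some outcome avoids every A_i.

21·p = 1/8 ≈ 0.125; existence CERTIFIED by the union bound.


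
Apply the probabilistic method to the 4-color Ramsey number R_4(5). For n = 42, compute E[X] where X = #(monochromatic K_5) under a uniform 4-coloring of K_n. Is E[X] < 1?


E[X] = C(42, 5) · 4^{1 − 10} = 850668 · 4^{−9} = 850668/262144.
As a reduced fraction: E[X] = 212667/65536 ≈ 3.245041.
Is E[X] < 1? NO.
Since E[X] ≥ 1, the first-moment bound is inconclusive at n = 42; it does NOT by itself certify R_4(5) > 42.

E[X] = 212667/65536 ≈ 3.245041; E[X] ≥ 1; first-moment method inconclusive here.


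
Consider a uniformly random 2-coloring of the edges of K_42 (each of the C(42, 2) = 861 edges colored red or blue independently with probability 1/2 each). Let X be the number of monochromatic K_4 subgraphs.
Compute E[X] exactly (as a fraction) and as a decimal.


Let X = Σ_S X_S over the C(42, 4) = 111930 subsets S of size 4, where X_S = 1 if the K_4 on S is monochromatic.
For a fixed S, the K_4 on S has C(4, 2) = 6 edges. P[all 6 edges red] = (1/2)^6, and likewise for blue, so P[monochromatic] = 2·(1/2)^6 = 2^{1 − 6} = 1/32.
By linearity: E[X] = C(42, 4) · 2^{1 − 6} = 111930 · 1/32 = 55965/16.
Numerically: E[X] ≈ 3497.8125.

E[X] = C(42,4)·2^(1−C(4,2)) = 55965/16 ≈ 3497.8125.


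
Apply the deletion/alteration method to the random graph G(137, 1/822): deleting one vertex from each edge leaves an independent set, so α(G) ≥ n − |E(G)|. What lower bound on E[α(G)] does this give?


E[|E(G)|] = C(137, 2)·p = 9316 · (1/822) = 34/3.
E[α(G)] ≥ n − E[|E(G)|] = 137 − 34/3 = 377/3.
Numerically: ≈ 125.6667.
(This is only a lower bound; the true E[α(G)] may be larger.)

E[α(G)] ≥ 377/3 ≈ 125.6667.


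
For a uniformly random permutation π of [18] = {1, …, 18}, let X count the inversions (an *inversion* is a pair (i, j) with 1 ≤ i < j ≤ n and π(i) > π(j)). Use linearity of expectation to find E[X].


Write X = Σ X_I over the C(18, 2) = 153 pairs i < j, with X_I the indicator of one inversion.
There are 153 indicators.
For each fixed pair i < j, the values π(i) and π(j) are two distinct elements of {1, …, 18} in uniformly random order; by symmetry P[π(i) > π(j)] = 1/2.
By linearity: E[X] = 153 · (1/2) = C(18, 2) · (1/2) = 153/2 = 153/2 ≈ 76.500.

E[X] = 153/2 = 76.500.


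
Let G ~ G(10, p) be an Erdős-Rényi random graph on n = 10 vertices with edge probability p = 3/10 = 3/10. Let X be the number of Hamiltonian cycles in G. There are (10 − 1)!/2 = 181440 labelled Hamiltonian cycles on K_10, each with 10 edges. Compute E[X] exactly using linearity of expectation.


K_10 has (10 − 1)!/2 = 181440 labelled Hamiltonian cycles.
For each such Hamiltonian cycle H, let X_H = 1 if all 10 edges of H are present in G. Then P[X_H = 1] = p^{10} = (3/10)^{10} = 59049/10000000000.
Summing the indicators: E[X] = Σ_H E[X_H] = 181440 · p^{10} = 181440 · 59049/10000000000 = 33480783/31250000.
Numerically: E[X] ≈ 1.0714.

E[X] = 181440 · (3/10)^{10} = 33480783/31250000 ≈ 1.0714.


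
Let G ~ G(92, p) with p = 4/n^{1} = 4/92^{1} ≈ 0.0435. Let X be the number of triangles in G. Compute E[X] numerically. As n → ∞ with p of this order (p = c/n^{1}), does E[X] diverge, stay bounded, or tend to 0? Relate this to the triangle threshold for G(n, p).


Number of potential triangles: C(92, 3) = 125580.
Each occurs with probability p³ ≈ (0.0435)³ ≈ 8.21895e-05.
By linearity: E[X] = C(92, 3)·p³ ≈ 125580 · 8.21895e-05 ≈ 10.321.
Here α = 1, so p = 4/n is exactly at the triangle threshold p ~ 1/n. Asymptotically E[X] → c³/6 = 4³/6 = 32/3 ≈ 10.667, a bounded constant. In this regime the triangle count is asymptotically Poisson(c³/6).

E[X] ≈ 10.321; in regime p = Θ(1/n^{1}) E[X] stays bounded (at the triangle threshold p ~ 1/n).


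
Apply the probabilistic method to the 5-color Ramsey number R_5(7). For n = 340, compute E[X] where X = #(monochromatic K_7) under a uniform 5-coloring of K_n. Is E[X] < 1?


E[X] = C(340, 7) · 5^{1 − 21} = 97932136940560 · 5^{−20} = 97932136940560/95367431640625.
As a reduced fraction: E[X] = 19586427388112/19073486328125 ≈ 1.027.
Is E[X] < 1? NO.
Since E[X] ≥ 1, the first-moment bound is inconclusive at n = 340; it does NOT by itself certify R_5(7) > 340.

E[X] = 19586427388112/19073486328125 ≈ 1.027; E[X] ≥ 1; first-moment method inconclusive here.


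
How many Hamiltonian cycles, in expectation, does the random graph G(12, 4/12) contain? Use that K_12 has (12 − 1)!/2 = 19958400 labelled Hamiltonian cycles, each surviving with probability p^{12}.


K_12 has (12 − 1)!/2 = 19958400 labelled Hamiltonian cycles.
For each such Hamiltonian cycle H, let X_H = 1 if all 12 edges of H are present in G. Then P[X_H = 1] = p^{12} = (1/3)^{12} = 1/531441.
Summing the indicators: E[X] = Σ_H E[X_H] = 19958400 · p^{12} = 19958400 · 1/531441 = 246400/6561.
Numerically: E[X] ≈ 37.555.

E[X] = 19958400 · (1/3)^{12} = 246400/6561 ≈ 37.555.


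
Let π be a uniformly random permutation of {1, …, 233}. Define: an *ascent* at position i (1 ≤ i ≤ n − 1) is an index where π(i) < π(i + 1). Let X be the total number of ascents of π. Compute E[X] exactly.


Write X = Σ X_I over i = 1, …, 232, with X_I the indicator of one ascent.
There are 232 indicators.
For each fixed i, the pair (π(i), π(i+1)) is a uniformly random ordered pair of distinct values from {1, …, 233}; by symmetry P[π(i) < π(i+1)] = 1/2.
By linearity: E[X] = 232 · (1/2) = (233 − 1) · (1/2) = 116 ≈ 116.000.

E[X] = 116 = 116.000.


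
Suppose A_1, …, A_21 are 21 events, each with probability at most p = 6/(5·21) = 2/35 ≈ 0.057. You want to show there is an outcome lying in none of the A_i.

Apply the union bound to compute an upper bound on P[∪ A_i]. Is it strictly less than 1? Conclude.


Union bound: P[∪_{i=1}^{21} A_i] ≤ Σ_i P[A_i] ≤ 21·p = 21·(2/35) = 6/5.
Numerically: 6/5 ≈ 1.200.
Is 6/5 < 1? NO.
Since the bound 6/5 is ≥ 1, the union bound is uninformative here; it does NOT by itself certify existence.

21·p = 6/5 ≈ 1.200; existence NOT certified by the union bound.


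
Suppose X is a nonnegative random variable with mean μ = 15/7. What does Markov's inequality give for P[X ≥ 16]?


μ = E[X] = 15/7, a = 16.
Markov: P[X ≥ 16] ≤ μ/a = (15/7)/16 = 15/112.
Numerically: ≈ 0.133929.
(Since a = 16 > μ = 2.142857, the bound 15/112 is < 1 and informative.)

P[X ≥ 16] ≤ 15/112 ≈ 0.133929.


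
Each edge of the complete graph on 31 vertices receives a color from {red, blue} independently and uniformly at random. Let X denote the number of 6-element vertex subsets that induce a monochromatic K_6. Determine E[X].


Let X = Σ_S X_S over the C(31, 6) = 736281 subsets S of size 6, where X_S = 1 if the K_6 on S is monochromatic.
For a fixed S, the K_6 on S has C(6, 2) = 15 edges. P[all 15 edges red] = (1/2)^15, and likewise for blue, so P[monochromatic] = 2·(1/2)^15 = 2^{1 − 15} = 1/16384.
By linearity of expectation: E[X] = C(31, 6) · 2^{1 − 15} = 736281 · 1/16384 = 736281/16384.
Numerically: E[X] ≈ 44.939026.

E[X] = C(31,6)·2^(1−C(6,2)) = 736281/16384 ≈ 44.939026.


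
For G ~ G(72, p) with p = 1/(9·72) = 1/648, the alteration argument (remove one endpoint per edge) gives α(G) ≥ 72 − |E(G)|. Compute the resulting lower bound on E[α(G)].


E[|E(G)|] = C(72, 2)·p = 2556 · (1/648) = 71/18.
E[α(G)] ≥ n − E[|E(G)|] = 72 − 71/18 = 1225/18.
Numerically: ≈ 68.05556.
(This is only a lower bound; the true E[α(G)] may be larger.)

E[α(G)] ≥ 1225/18 ≈ 68.05556.


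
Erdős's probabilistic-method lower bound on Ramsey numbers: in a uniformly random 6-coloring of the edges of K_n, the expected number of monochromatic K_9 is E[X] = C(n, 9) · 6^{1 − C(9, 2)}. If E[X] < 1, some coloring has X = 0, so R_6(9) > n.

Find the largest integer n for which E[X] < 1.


We need C(n, 9) · 6^{1 − 36} < 1, i.e. C(n, 9) < 6^{36 − 1} = 1719070799748422591028658176.
Check values of n near the boundary:
  n = 4406: C(4406, 9) = 1710356485221788389505285700; 1710356485221788389505285700 < 1719070799748422591028658176? YES
  n = 4407: C(4407, 9) = 1713856532599459170657070050; 1713856532599459170657070050 < 1719070799748422591028658176? YES
  n = 4408: C(4408, 9) = 1717362945146264156457459600; 1717362945146264156457459600 < 1719070799748422591028658176? YES
  n = 4409: C(4409, 9) = 1720875732988608787686577131; 1720875732988608787686577131 < 1719070799748422591028658176? NO
  n = 4410: C(4410, 9) = 1724394906266704102180823710; 1724394906266704102180823710 < 1719070799748422591028658176? NO
The largest n with C(n, 9) < 1719070799748422591028658176 is n = 4408 (where E[X] = 35778394690547169926197075/35813974994758803979763712 ≈ 0.999). Hence R_6(9) > 4408, i.e. R_6(9) ≥ 4409.

Largest n = 4408; hence R_6(9) > 4408.


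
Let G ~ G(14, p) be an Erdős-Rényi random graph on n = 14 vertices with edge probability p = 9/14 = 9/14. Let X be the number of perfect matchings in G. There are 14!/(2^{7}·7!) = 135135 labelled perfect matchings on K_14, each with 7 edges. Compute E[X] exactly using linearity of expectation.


K_14 has 14!/(2^{7}·7!) = 135135 labelled perfect matchings.
For each such perfect matching H, let X_H = 1 if all 7 edges of H are present in G. Then P[X_H = 1] = p^{7} = (9/14)^{7} = 4782969/105413504.
Summing the indicators: E[X] = Σ_H E[X_H] = 135135 · p^{7} = 135135 · 4782969/105413504 = 92335216545/15059072.
Numerically: E[X] ≈ 6131.5.

E[X] = 135135 · (9/14)^{7} = 92335216545/15059072 ≈ 6131.5.


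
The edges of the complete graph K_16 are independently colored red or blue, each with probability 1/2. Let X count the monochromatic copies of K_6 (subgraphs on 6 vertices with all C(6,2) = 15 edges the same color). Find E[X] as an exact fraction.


Let X = Σ_S X_S over the C(16, 6) = 8008 subsets S of size 6, where X_S = 1 if the K_6 on S is monochromatic.
For a fixed S, the K_6 on S has C(6, 2) = 15 edges. P[all 15 edges red] = (1/2)^15, and likewise for blue, so P[monochromatic] = 2·(1/2)^15 = 2^{1 − 15} = 1/16384.
Summing: E[X] = C(16, 6) · 2^{1 − 15} = 8008 · 1/16384 = 1001/2048.
Numerically: E[X] ≈ 0.488770.

E[X] = C(16,6)·2^(1−C(6,2)) = 1001/2048 ≈ 0.488770.


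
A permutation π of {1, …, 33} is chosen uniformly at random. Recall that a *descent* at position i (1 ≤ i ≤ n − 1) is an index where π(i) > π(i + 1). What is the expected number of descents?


Write X = Σ X_I over i = 1, …, 32, with X_I the indicator of one descent.
There are 32 indicators.
For each fixed i, the pair (π(i), π(i+1)) is a uniformly random ordered pair of distinct values from {1, …, 33}; by symmetry P[π(i) > π(i+1)] = 1/2.
By linearity: E[X] = 32 · (1/2) = (33 − 1) · (1/2) = 16 ≈ 16.00000.

E[X] = 16 = 16.00000.


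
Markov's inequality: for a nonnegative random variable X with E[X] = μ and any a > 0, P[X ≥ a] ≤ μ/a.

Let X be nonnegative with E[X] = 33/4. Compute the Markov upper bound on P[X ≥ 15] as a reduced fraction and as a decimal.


μ = E[X] = 33/4, a = 15.
Markov: P[X ≥ 15] ≤ μ/a = (33/4)/15 = 11/20.
Numerically: ≈ 0.550.
(Since a = 15 > μ = 8.250, the bound 11/20 is < 1 and informative.)

P[X ≥ 15] ≤ 11/20 ≈ 0.550.


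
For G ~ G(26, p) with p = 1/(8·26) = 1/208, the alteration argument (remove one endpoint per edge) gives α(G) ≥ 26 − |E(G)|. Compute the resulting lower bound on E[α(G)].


E[|E(G)|] = C(26, 2)·p = 325 · (1/208) = 25/16.
E[α(G)] ≥ n − E[|E(G)|] = 26 − 25/16 = 391/16.
Numerically: ≈ 24.437500.
(This is only a lower bound; the true E[α(G)] may be larger.)

E[α(G)] ≥ 391/16 ≈ 24.437500.


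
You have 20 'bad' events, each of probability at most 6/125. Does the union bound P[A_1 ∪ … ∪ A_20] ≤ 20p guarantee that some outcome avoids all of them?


Union bound: P[∪_{i=1}^{20} A_i] ≤ Σ_i P[A_i] ≤ 20·p = 20·(6/125) = 24/25.
Numerically: 24/25 ≈ 0.960000.
Is 24/25 < 1? YES.
Since P[∪ A_i] ≤ 24/25 < 1, the complement has P[∩ A_i^c] ≥ 1 − 24/25 = 1/25 > 0, so some outcome avoids every A_i.

20·p = 24/25 ≈ 0.960000; existence CERTIFIED by the union bound.


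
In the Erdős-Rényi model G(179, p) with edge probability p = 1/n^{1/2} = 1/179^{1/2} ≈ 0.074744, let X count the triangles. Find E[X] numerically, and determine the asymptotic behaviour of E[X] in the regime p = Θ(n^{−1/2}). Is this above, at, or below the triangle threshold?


Number of potential triangles: C(179, 3) = 939929.
Each occurs with probability p³ ≈ (0.074744)³ ≈ 4.1756150e-04.
By linearity: E[X] = C(179, 3)·p³ ≈ 939929 · 4.1756150e-04 ≈ 392.47817.
Since α = 1/2 < 1, p = c/n^{1/2} ≫ 1/n is above the triangle threshold p ~ 1/n. Asymptotically E[X] ~ (c³/6)·n^{3(1−α)} = (1³/6)·n^{1.5} → ∞; triangles are abundant w.h.p.

E[X] ≈ 392.47817; in regime p = Θ(1/n^{1/2}) E[X] diverges (above the triangle threshold p ~ 1/n).


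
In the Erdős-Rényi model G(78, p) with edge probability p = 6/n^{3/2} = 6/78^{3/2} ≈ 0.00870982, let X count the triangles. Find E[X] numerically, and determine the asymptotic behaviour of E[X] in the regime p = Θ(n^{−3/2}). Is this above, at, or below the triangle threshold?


Number of potential triangles: C(78, 3) = 76076.
Each occurs with probability p³ ≈ (0.00870982)³ ≈ 6.60736105e-07.
By linearity: E[X] = C(78, 3)·p³ ≈ 76076 · 6.60736105e-07 ≈ 0.050266.
Since α = 3/2 > 1, p = c/n^{3/2} = o(1/n) is below the triangle threshold p ~ 1/n. Asymptotically E[X] ~ (c³/6)·n^{3(1−α)} = (6³/6)·n^{-1.5} → 0, so by Markov's inequality G has no triangles w.h.p.

E[X] ≈ 0.050266; in regime p = Θ(1/n^{3/2}) E[X] tends to 0 (below the triangle threshold p ~ 1/n).


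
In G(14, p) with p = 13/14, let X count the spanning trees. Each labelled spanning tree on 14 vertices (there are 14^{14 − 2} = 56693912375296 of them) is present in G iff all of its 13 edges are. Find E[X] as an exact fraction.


K_14 has 14^{14 − 2} = 56693912375296 labelled spanning trees.
For each such spanning tree H, let X_H = 1 if all 13 edges of H are present in G. Then P[X_H = 1] = p^{13} = (13/14)^{13} = 302875106592253/793714773254144.
Summing the indicators: E[X] = Σ_H E[X_H] = 56693912375296 · p^{13} = 56693912375296 · 302875106592253/793714773254144 = 302875106592253/14.
Numerically: E[X] ≈ 2.16339e+13.

E[X] = 56693912375296 · (13/14)^{13} = 302875106592253/14 ≈ 2.16339e+13.


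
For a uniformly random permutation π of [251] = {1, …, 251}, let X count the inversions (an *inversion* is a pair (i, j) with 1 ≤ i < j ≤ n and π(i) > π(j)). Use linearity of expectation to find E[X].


Write X = Σ X_I over the C(251, 2) = 31375 pairs i < j, with X_I the indicator of one inversion.
There are 31375 indicators.
For each fixed pair i < j, the values π(i) and π(j) are two distinct elements of {1, …, 251} in uniformly random order; by symmetry P[π(i) > π(j)] = 1/2.
By linearity: E[X] = 31375 · (1/2) = C(251, 2) · (1/2) = 31375/2 = 31375/2 ≈ 15687.50000.

E[X] = 31375/2 = 15687.50000.


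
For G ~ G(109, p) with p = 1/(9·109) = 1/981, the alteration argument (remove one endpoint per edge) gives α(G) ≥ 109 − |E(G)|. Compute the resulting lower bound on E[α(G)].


E[|E(G)|] = C(109, 2)·p = 5886 · (1/981) = 6.
E[α(G)] ≥ n − E[|E(G)|] = 109 − 6 = 103.
Numerically: ≈ 103.0000.
(This is only a lower bound; the true E[α(G)] may be larger.)

E[α(G)] ≥ 103 ≈ 103.0000.


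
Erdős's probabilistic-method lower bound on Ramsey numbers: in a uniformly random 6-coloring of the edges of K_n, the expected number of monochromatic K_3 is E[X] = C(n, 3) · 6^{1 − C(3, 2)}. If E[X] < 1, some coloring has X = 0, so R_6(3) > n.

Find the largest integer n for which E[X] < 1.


We need C(n, 3) · 6^{1 − 3} < 1, i.e. C(n, 3) < 6^{3 − 1} = 36.
Check values of n near the boundary:
  n = 4: C(4, 3) = 4; 4 < 36? YES
  n = 5: C(5, 3) = 10; 10 < 36? YES
  n = 6: C(6, 3) = 20; 20 < 36? YES
  n = 7: C(7, 3) = 35; 35 < 36? YES
  n = 8: C(8, 3) = 56; 56 < 36? NO
  n = 9: C(9, 3) = 84; 84 < 36? NO
  n = 10: C(10, 3) = 120; 120 < 36? NO
The largest n with C(n, 3) < 36 is n = 7 (where E[X] = 35/36 ≈ 0.972). Hence R_6(3) > 7, i.e. R_6(3) ≥ 8.

Largest n = 7; hence R_6(3) > 7.


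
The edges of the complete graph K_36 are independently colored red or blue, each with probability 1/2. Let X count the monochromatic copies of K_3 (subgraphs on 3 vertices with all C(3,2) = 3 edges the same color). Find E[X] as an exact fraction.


Let X = Σ_S X_S over the C(36, 3) = 7140 subsets S of size 3, where X_S = 1 if the K_3 on S is monochromatic.
For a fixed S, the K_3 on S has C(3, 2) = 3 edges. P[all 3 edges red] = (1/2)^3, and likewise for blue, so P[monochromatic] = 2·(1/2)^3 = 2^{1 − 3} = 1/4.
Summing: E[X] = C(36, 3) · 2^{1 − 3} = 7140 · 1/4 = 1785.
Numerically: E[X] ≈ 1785.000.

E[X] = C(36,3)·2^(1−C(3,2)) = 1785 ≈ 1785.000.


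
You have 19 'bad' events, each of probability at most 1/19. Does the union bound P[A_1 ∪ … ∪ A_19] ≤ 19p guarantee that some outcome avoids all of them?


Union bound: P[∪_{i=1}^{19} A_i] ≤ Σ_i P[A_i] ≤ 19·p = 19·(1/19) = 1.
Numerically: 1 ≈ 1.0000000.
Is 1 < 1? NO.
Since the bound 1 is ≥ 1, the union bound is uninformative here; it does NOT by itself certify existence.

19·p = 1 ≈ 1.0000000; existence NOT certified by the union bound.


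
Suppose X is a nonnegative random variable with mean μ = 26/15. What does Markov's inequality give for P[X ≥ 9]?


μ = E[X] = 26/15, a = 9.
Markov: P[X ≥ 9] ≤ μ/a = (26/15)/9 = 26/135.
Numerically: ≈ 0.192593.
(Since a = 9 > μ = 1.733333, the bound 26/135 is < 1 and informative.)

P[X ≥ 9] ≤ 26/135 ≈ 0.192593.


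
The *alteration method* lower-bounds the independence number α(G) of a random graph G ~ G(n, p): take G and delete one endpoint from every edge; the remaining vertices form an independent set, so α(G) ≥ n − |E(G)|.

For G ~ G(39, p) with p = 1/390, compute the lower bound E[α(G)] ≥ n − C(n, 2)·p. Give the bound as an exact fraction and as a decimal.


E[|E(G)|] = C(39, 2)·p = 741 · (1/390) = 19/10.
E[α(G)] ≥ n − E[|E(G)|] = 39 − 19/10 = 371/10.
Numerically: ≈ 37.10000.
(This is only a lower bound; the true E[α(G)] may be larger.)

E[α(G)] ≥ 371/10 ≈ 37.10000.


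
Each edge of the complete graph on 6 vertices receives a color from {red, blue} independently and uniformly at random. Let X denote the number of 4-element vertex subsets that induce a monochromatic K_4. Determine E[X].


Let X = Σ_S X_S over the C(6, 4) = 15 subsets S of size 4, where X_S = 1 if the K_4 on S is monochromatic.
For a fixed S, the K_4 on S has C(4, 2) = 6 edges. P[all 6 edges red] = (1/2)^6, and likewise for blue, so P[monochromatic] = 2·(1/2)^6 = 2^{1 − 6} = 1/32.
By linearity of expectation: E[X] = C(6, 4) · 2^{1 − 6} = 15 · 1/32 = 15/32.
Numerically: E[X] ≈ 0.46875.

E[X] = C(6,4)·2^(1−C(4,2)) = 15/32 ≈ 0.46875.


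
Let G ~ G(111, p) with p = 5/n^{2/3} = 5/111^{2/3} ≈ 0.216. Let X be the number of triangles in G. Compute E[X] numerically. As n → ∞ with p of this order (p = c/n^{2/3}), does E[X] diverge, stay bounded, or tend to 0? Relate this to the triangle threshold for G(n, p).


Number of potential triangles: C(111, 3) = 221815.
Each occurs with probability p³ ≈ (0.216)³ ≈ 1.01453e-02.
By linearity: E[X] = C(111, 3)·p³ ≈ 221815 · 1.01453e-02 ≈ 2250.375.
Since α = 2/3 < 1, p = c/n^{2/3} ≫ 1/n is above the triangle threshold p ~ 1/n. Asymptotically E[X] ~ (c³/6)·n^{3(1−α)} = (5³/6)·n^{1} → ∞; triangles are abundant w.h.p.

E[X] ≈ 2250.375; in regime p = Θ(1/n^{2/3}) E[X] diverges (above the triangle threshold p ~ 1/n).


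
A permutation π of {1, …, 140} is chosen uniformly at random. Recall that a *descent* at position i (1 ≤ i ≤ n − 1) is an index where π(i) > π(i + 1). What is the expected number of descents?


Write X = Σ X_I over i = 1, …, 139, with X_I the indicator of one descent.
There are 139 indicators.
For each fixed i, the pair (π(i), π(i+1)) is a uniformly random ordered pair of distinct values from {1, …, 140}; by symmetry P[π(i) > π(i+1)] = 1/2.
By linearity: E[X] = 139 · (1/2) = (140 − 1) · (1/2) = 139/2 ≈ 69.500.

E[X] = 139/2 = 69.500.


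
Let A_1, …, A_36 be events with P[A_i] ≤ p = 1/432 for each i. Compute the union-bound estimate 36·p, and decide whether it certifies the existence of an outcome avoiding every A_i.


Union bound: P[∪_{i=1}^{36} A_i] ≤ Σ_i P[A_i] ≤ 36·p = 36·(1/432) = 1/12.
Numerically: 1/12 ≈ 0.0833.
Is 1/12 < 1? YES.
Since P[∪ A_i] ≤ 1/12 < 1, the complement has P[∩ A_i^c] ≥ 1 − 1/12 = 11/12 > 0, so some outcome avoids every A_i.

36·p = 1/12 ≈ 0.0833; existence CERTIFIED by the union bound.


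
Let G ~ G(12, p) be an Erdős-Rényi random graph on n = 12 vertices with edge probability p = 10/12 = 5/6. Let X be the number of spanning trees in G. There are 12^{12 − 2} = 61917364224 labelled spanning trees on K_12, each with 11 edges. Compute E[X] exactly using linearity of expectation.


K_12 has 12^{12 − 2} = 61917364224 labelled spanning trees.
For each such spanning tree H, let X_H = 1 if all 11 edges of H are present in G. Then P[X_H = 1] = p^{11} = (5/6)^{11} = 48828125/362797056.
By linearity: E[X] = Σ_H E[X_H] = 61917364224 · p^{11} = 61917364224 · 48828125/362797056 = 25000000000/3.
Numerically: E[X] ≈ 8.3333e+09.

E[X] = 61917364224 · (5/6)^{11} = 25000000000/3 ≈ 8.3333e+09.


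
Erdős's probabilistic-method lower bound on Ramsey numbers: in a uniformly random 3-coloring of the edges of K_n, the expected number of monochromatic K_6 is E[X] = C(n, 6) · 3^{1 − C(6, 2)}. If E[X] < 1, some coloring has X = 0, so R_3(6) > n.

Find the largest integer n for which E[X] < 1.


We need C(n, 6) · 3^{1 − 15} < 1, i.e. C(n, 6) < 3^{15 − 1} = 4782969.
Check values of n near the boundary:
  n = 37: C(37, 6) = 2324784; 2324784 < 4782969? YES
  n = 38: C(38, 6) = 2760681; 2760681 < 4782969? YES
  n = 39: C(39, 6) = 3262623; 3262623 < 4782969? YES
  n = 40: C(40, 6) = 3838380; 3838380 < 4782969? YES
  n = 41: C(41, 6) = 4496388; 4496388 < 4782969? YES
  n = 42: C(42, 6) = 5245786; 5245786 < 4782969? NO
  n = 43: C(43, 6) = 6096454; 6096454 < 4782969? NO
  n = 44: C(44, 6) = 7059052; 7059052 < 4782969? NO
The largest n with C(n, 6) < 4782969 is n = 41 (where E[X] = 1498796/1594323 ≈ 0.94008). Hence R_3(6) > 41, i.e. R_3(6) ≥ 42.

Largest n = 41; hence R_3(6) > 41.


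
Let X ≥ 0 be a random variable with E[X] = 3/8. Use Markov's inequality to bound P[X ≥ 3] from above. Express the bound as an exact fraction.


μ = E[X] = 3/8, a = 3.
Markov: P[X ≥ 3] ≤ μ/a = (3/8)/3 = 1/8.
Numerically: ≈ 0.1250.
(Since a = 3 > μ = 0.3750, the bound 1/8 is < 1 and informative.)

P[X ≥ 3] ≤ 1/8 ≈ 0.1250.


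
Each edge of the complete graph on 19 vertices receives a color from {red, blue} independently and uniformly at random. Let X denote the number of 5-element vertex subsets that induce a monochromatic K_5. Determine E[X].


Let X = Σ_S X_S over the C(19, 5) = 11628 subsets S of size 5, where X_S = 1 if the K_5 on S is monochromatic.
For a fixed S, the K_5 on S has C(5, 2) = 10 edges. P[all 10 edges red] = (1/2)^10, and likewise for blue, so P[monochromatic] = 2·(1/2)^10 = 2^{1 − 10} = 1/512.
Summing: E[X] = C(19, 5) · 2^{1 − 10} = 11628 · 1/512 = 2907/128.
Numerically: E[X] ≈ 22.7109.

E[X] = C(19,5)·2^(1−C(5,2)) = 2907/128 ≈ 22.7109.


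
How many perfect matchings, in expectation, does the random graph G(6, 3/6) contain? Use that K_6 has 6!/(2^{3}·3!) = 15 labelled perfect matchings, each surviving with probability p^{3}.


K_6 has 6!/(2^{3}·3!) = 15 labelled perfect matchings.
For each such perfect matching H, let X_H = 1 if all 3 edges of H are present in G. Then P[X_H = 1] = p^{3} = (1/2)^{3} = 1/8.
By linearity of expectation: E[X] = Σ_H E[X_H] = 15 · p^{3} = 15 · 1/8 = 15/8.
Numerically: E[X] ≈ 1.875.

E[X] = 15 · (1/2)^{3} = 15/8 ≈ 1.875.


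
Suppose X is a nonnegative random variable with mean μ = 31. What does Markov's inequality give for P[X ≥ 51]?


μ = E[X] = 31, a = 51.
Markov: P[X ≥ 51] ≤ μ/a = (31)/51 = 31/51.
Numerically: ≈ 0.607843.
(Since a = 51 > μ = 31.000000, the bound 31/51 is < 1 and informative.)

P[X ≥ 51] ≤ 31/51 ≈ 0.607843.


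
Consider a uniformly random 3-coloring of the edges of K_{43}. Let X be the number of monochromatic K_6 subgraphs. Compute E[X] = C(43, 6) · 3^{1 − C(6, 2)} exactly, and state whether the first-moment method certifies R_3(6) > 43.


E[X] = C(43, 6) · 3^{1 − 15} = 6096454 · 3^{−14} = 6096454/4782969.
As a reduced fraction: E[X] = 6096454/4782969 ≈ 1.2746.
Is E[X] < 1? NO.
Since E[X] ≥ 1, the first-moment bound is inconclusive at n = 43; it does NOT by itself certify R_3(6) > 43.

E[X] = 6096454/4782969 ≈ 1.2746; E[X] ≥ 1; first-moment method inconclusive here.


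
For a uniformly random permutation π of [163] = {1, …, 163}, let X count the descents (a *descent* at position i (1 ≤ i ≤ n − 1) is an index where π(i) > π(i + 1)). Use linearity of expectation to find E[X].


Write X = Σ X_I over i = 1, …, 162, with X_I the indicator of one descent.
There are 162 indicators.
For each fixed i, the pair (π(i), π(i+1)) is a uniformly random ordered pair of distinct values from {1, …, 163}; by symmetry P[π(i) > π(i+1)] = 1/2.
By linearity: E[X] = 162 · (1/2) = (163 − 1) · (1/2) = 81 ≈ 81.0000.

E[X] = 81 = 81.0000.


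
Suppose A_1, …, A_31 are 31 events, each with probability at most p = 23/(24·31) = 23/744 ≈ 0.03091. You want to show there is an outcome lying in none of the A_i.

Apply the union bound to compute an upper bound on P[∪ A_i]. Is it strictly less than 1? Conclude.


Union bound: P[∪_{i=1}^{31} A_i] ≤ Σ_i P[A_i] ≤ 31·p = 31·(23/744) = 23/24.
Numerically: 23/24 ≈ 0.95833.
Is 23/24 < 1? YES.
Since P[∪ A_i] ≤ 23/24 < 1, the complement has P[∩ A_i^c] ≥ 1 − 23/24 = 1/24 > 0, so some outcome avoids every A_i.

31·p = 23/24 ≈ 0.95833; existence CERTIFIED by the union bound.


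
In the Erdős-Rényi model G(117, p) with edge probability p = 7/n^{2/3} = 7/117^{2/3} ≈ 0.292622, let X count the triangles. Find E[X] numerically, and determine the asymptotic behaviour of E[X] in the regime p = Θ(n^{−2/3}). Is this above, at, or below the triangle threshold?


Number of potential triangles: C(117, 3) = 260130.
Each occurs with probability p³ ≈ (0.292622)³ ≈ 2.50566148e-02.
By linearity: E[X] = C(117, 3)·p³ ≈ 260130 · 2.50566148e-02 ≈ 6517.977208.
Since α = 2/3 < 1, p = c/n^{2/3} ≫ 1/n is above the triangle threshold p ~ 1/n. Asymptotically E[X] ~ (c³/6)·n^{3(1−α)} = (7³/6)·n^{1} → ∞; triangles are abundant w.h.p.

E[X] ≈ 6517.977208; in regime p = Θ(1/n^{2/3}) E[X] diverges (above the triangle threshold p ~ 1/n).


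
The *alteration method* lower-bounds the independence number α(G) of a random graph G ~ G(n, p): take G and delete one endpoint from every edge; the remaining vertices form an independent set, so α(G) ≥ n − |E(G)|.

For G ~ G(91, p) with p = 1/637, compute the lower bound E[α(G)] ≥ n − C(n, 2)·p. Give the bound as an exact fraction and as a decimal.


E[|E(G)|] = C(91, 2)·p = 4095 · (1/637) = 45/7.
E[α(G)] ≥ n − E[|E(G)|] = 91 − 45/7 = 592/7.
Numerically: ≈ 84.5714.
(This is only a lower bound; the true E[α(G)] may be larger.)

E[α(G)] ≥ 592/7 ≈ 84.5714.


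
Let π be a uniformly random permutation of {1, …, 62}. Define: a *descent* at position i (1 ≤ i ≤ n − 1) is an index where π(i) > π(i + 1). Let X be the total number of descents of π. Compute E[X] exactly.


Write X = Σ X_I over i = 1, …, 61, with X_I the indicator of one descent.
There are 61 indicators.
For each fixed i, the pair (π(i), π(i+1)) is a uniformly random ordered pair of distinct values from {1, …, 62}; by symmetry P[π(i) > π(i+1)] = 1/2.
By linearity: E[X] = 61 · (1/2) = (62 − 1) · (1/2) = 61/2 ≈ 30.500000.

E[X] = 61/2 = 30.500000.


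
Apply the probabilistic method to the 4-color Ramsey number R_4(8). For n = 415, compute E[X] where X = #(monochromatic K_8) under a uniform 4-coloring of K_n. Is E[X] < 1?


E[X] = C(415, 8) · 4^{1 − 28} = 20388455694719685 · 4^{−27} = 20388455694719685/18014398509481984.
As a reduced fraction: E[X] = 20388455694719685/18014398509481984 ≈ 1.132.
Is E[X] < 1? NO.
Since E[X] ≥ 1, the first-moment bound is inconclusive at n = 415; it does NOT by itself certify R_4(8) > 415.

E[X] = 20388455694719685/18014398509481984 ≈ 1.132; E[X] ≥ 1; first-moment method inconclusive here.


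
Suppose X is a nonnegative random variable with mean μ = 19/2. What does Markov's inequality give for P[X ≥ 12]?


μ = E[X] = 19/2, a = 12.
Markov: P[X ≥ 12] ≤ μ/a = (19/2)/12 = 19/24.
Numerically: ≈ 0.792.
(Since a = 12 > μ = 9.500, the bound 19/24 is < 1 and informative.)

P[X ≥ 12] ≤ 19/24 ≈ 0.792.


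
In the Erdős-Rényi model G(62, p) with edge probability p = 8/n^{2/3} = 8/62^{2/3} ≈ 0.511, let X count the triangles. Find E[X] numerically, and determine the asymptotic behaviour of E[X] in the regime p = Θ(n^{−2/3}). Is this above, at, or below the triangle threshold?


Number of potential triangles: C(62, 3) = 37820.
Each occurs with probability p³ ≈ (0.511)³ ≈ 1.33195e-01.
By linearity: E[X] = C(62, 3)·p³ ≈ 37820 · 1.33195e-01 ≈ 5037.419.
Since α = 2/3 < 1, p = c/n^{2/3} ≫ 1/n is above the triangle threshold p ~ 1/n. Asymptotically E[X] ~ (c³/6)·n^{3(1−α)} = (8³/6)·n^{1} → ∞; triangles are abundant w.h.p.

E[X] ≈ 5037.419; in regime p = Θ(1/n^{2/3}) E[X] diverges (above the triangle threshold p ~ 1/n).


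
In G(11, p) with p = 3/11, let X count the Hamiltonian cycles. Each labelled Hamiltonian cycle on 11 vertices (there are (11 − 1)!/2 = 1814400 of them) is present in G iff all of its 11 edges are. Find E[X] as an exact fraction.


K_11 has (11 − 1)!/2 = 1814400 labelled Hamiltonian cycles.
For each such Hamiltonian cycle H, let X_H = 1 if all 11 edges of H are present in G. Then P[X_H = 1] = p^{11} = (3/11)^{11} = 177147/285311670611.
By linearity: E[X] = Σ_H E[X_H] = 1814400 · p^{11} = 1814400 · 177147/285311670611 = 321415516800/285311670611.
Numerically: E[X] ≈ 1.1265.

E[X] = 1814400 · (3/11)^{11} = 321415516800/285311670611 ≈ 1.1265.


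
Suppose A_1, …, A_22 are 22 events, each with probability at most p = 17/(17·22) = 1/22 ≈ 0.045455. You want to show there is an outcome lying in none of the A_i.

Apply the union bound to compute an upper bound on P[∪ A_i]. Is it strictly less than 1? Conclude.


Union bound: P[∪_{i=1}^{22} A_i] ≤ Σ_i P[A_i] ≤ 22·p = 22·(1/22) = 1.
Numerically: 1 ≈ 1.000000.
Is 1 < 1? NO.
Since the bound 1 is ≥ 1, the union bound is uninformative here; it does NOT by itself certify existence.

22·p = 1 ≈ 1.000000; existence NOT certified by the union bound.


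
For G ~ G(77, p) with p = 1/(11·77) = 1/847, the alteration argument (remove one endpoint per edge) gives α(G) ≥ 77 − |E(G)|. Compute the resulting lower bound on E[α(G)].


E[|E(G)|] = C(77, 2)·p = 2926 · (1/847) = 38/11.
E[α(G)] ≥ n − E[|E(G)|] = 77 − 38/11 = 809/11.
Numerically: ≈ 73.54545.
(This is only a lower bound; the true E[α(G)] may be larger.)

E[α(G)] ≥ 809/11 ≈ 73.54545.


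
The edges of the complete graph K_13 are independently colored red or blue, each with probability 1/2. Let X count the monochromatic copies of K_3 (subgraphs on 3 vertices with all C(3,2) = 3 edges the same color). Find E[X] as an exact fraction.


Let X = Σ_S X_S over the C(13, 3) = 286 subsets S of size 3, where X_S = 1 if the K_3 on S is monochromatic.
For a fixed S, the K_3 on S has C(3, 2) = 3 edges. P[all 3 edges red] = (1/2)^3, and likewise for blue, so P[monochromatic] = 2·(1/2)^3 = 2^{1 − 3} = 1/4.
By linearity of expectation: E[X] = C(13, 3) · 2^{1 − 3} = 286 · 1/4 = 143/2.
Numerically: E[X] ≈ 71.500.

E[X] = C(13,3)·2^(1−C(3,2)) = 143/2 ≈ 71.500.


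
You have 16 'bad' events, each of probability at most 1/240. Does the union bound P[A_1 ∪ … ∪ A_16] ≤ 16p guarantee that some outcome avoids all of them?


Union bound: P[∪_{i=1}^{16} A_i] ≤ Σ_i P[A_i] ≤ 16·p = 16·(1/240) = 1/15.
Numerically: 1/15 ≈ 0.0666667.
Is 1/15 < 1? YES.
Since P[∪ A_i] ≤ 1/15 < 1, the complement has P[∩ A_i^c] ≥ 1 − 1/15 = 14/15 > 0, so some outcome avoids every A_i.

16·p = 1/15 ≈ 0.0666667; existence CERTIFIED by the union bound.


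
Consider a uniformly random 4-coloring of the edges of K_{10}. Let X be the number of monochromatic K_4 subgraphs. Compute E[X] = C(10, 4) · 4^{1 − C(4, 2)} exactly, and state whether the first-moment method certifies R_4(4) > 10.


E[X] = C(10, 4) · 4^{1 − 6} = 210 · 4^{−5} = 210/1024.
As a reduced fraction: E[X] = 105/512 ≈ 0.20508.
Is E[X] < 1? YES.
Since E[X] < 1, there exists a 4-coloring of K_{10} with no monochromatic K_4; hence R_4(4) > 10.

E[X] = 105/512 ≈ 0.20508; E[X] < 1, so R_4(4) > 10.


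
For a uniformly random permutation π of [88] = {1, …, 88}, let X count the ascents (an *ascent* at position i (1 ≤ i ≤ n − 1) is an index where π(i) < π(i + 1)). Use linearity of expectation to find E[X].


Write X = Σ X_I over i = 1, …, 87, with X_I the indicator of one ascent.
There are 87 indicators.
For each fixed i, the pair (π(i), π(i+1)) is a uniformly random ordered pair of distinct values from {1, …, 88}; by symmetry P[π(i) < π(i+1)] = 1/2.
By linearity: E[X] = 87 · (1/2) = (88 − 1) · (1/2) = 87/2 ≈ 43.500000.

E[X] = 87/2 = 43.500000.


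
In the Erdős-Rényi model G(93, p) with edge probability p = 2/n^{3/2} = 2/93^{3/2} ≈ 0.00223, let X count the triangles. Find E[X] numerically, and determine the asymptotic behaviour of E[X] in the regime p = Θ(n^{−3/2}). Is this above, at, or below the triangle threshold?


Number of potential triangles: C(93, 3) = 129766.
Each occurs with probability p³ ≈ (0.00223)³ ≈ 1.108962e-08.
By linearity: E[X] = C(93, 3)·p³ ≈ 129766 · 1.108962e-08 ≈ 0.0014.
Since α = 3/2 > 1, p = c/n^{3/2} = o(1/n) is below the triangle threshold p ~ 1/n. Asymptotically E[X] ~ (c³/6)·n^{3(1−α)} = (2³/6)·n^{-1.5} → 0, so by Markov's inequality G has no triangles w.h.p.

E[X] ≈ 0.0014; in regime p = Θ(1/n^{3/2}) E[X] tends to 0 (below the triangle threshold p ~ 1/n).
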